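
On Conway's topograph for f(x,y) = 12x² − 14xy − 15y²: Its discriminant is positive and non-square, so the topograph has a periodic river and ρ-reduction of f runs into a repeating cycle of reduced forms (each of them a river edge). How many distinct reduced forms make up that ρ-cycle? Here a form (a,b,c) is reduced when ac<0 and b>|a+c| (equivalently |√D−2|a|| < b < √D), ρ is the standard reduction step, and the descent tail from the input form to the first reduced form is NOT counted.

D = 916, ⌊√D⌋ = 30
descent: ρ → (-15,14,12)  [lands on river]
river: ρ → (12,10,-17)
river: ρ → (-17,24,5)
river: ρ → (5,26,-12)
river: ρ → (-12,22,9)
river: ρ → (9,14,-20)
river: ρ → (-20,26,3)
river: ρ → (3,28,-11)
river: ρ → (-11,16,15)
river: ρ → (15,14,-12)
river: ρ → (-12,10,17)
river: ρ → (17,24,-5)
river: ρ → (-5,26,12)
river: ρ → (12,22,-9)
river: ρ → (-9,14,20)
river: ρ → (20,26,-3)
river: ρ → (-3,28,11)
river: ρ → (11,16,-15)
ρ-cycle length = 18 (tail of 1 descent step not counted)

18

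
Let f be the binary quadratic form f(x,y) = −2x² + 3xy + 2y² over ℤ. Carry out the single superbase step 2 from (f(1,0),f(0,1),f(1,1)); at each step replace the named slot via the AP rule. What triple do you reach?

start (-2,2,3) = (f(1,0),f(0,1),f(1,1))
replace slot 2: 2·((-2)+3) − 2 = 0 → (-2,0,3)

-2,0,3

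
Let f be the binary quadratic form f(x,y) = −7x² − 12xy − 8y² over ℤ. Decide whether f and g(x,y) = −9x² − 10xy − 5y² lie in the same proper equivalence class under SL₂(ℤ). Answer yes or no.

D₁ = -80, D₂ = -80
f is negative-definite; reduce −f:
−f: translate: b→-2 (≡12 mod 14), so (7,12,8)→(7,-2,3)
−f: flip: (7,-2,3)→(3,2,7)
−f: reduced (well bottom): (3,2,7) with a≤c, −a<b≤a
flip sign back: reduced form of f is (-3,-2,-7)
g is negative-definite; reduce −g:
−g: translate: b→-8 (≡10 mod 18), so (9,10,5)→(9,-8,4)
−g: flip: (9,-8,4)→(4,8,9)
−g: translate: b→0 (≡8 mod 8), so (4,8,9)→(4,0,5)
−g: reduced (well bottom): (4,0,5) with a≤c, −a<b≤a
flip sign back: reduced form of g is (-4,0,-5)
reduced forms (-3, -2, -7) vs (-4, 0, -5) ⇒ inequivalent

no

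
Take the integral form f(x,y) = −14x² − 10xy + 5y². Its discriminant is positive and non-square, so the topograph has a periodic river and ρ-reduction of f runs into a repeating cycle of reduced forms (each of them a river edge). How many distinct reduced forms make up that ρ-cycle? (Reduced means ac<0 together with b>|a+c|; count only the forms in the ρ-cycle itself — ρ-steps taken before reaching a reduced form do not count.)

D = 380, ⌊√D⌋ = 19
descent: ρ → (5,10,-14)  [lands on river]
river: ρ → (-14,18,1)
river: ρ → (1,18,-14)
river: ρ → (-14,10,5)
ρ-cycle length = 4 (tail of 1 descent step not counted)

4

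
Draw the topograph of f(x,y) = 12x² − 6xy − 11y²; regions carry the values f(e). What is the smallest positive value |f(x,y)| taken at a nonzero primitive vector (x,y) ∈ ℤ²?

descent: ρ → (-11,6,12)  [lands on river]
river: ρ → (12,18,-5)
river: ρ → (-5,22,4)
river: ρ → (4,18,-15)
river: ρ → (-15,12,7)
river: ρ → (7,16,-11)
closes: descent 1, river 6
min |a| on river = 4

4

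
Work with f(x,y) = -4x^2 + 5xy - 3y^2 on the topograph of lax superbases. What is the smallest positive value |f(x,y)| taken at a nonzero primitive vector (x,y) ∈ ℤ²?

translate: b→3 (≡-5 mod 8), so (4,-5,3)→(4,3,2)
flip: (4,3,2)→(2,-3,4)
translate: b→1 (≡-3 mod 4), so (2,-3,4)→(2,1,3)
reduced (well bottom): (2,1,3) with a≤c, −a<b≤a
well minimum |f| = |-2| = 2 (negative-definite)

2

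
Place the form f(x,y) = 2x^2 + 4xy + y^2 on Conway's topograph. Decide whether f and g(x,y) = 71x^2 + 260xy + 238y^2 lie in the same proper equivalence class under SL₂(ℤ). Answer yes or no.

D₁ = 8, D₂ = 8
river cycle of f (length 2): (1, 2, -1), (-1, 2, 1)
river cycle of g (length 2): (-1, 2, 1), (1, 2, -1)
cycles coincide ⇒ equivalent

yes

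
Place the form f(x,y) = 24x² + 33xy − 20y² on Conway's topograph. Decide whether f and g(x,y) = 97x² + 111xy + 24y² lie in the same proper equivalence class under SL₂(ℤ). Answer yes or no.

D₁ = 3009, D₂ = 3009
river cycle of f (length 28): (-20, 47, 10), (10, 53, -5), (-5, 47, 40), (40, 33, -12), (-12, 39, 31), (31, 23, -20), (-20, 17, 34), (34, 51, -3), (-3, 51, 34), (34, 17, -20), … (18 more)
river cycle of g (length 28): (24, 33, -20), (-20, 47, 10), (10, 53, -5), (-5, 47, 40), (40, 33, -12), (-12, 39, 31), (31, 23, -20), (-20, 17, 34), (34, 51, -3), (-3, 51, 34), … (18 more)
cycles coincide ⇒ equivalent

yes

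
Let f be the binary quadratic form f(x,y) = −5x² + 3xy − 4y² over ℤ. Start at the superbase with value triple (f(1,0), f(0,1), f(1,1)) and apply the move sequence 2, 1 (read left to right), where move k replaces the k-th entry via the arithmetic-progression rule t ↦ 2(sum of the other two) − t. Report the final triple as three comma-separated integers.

start (-5,-4,-6) = (f(1,0),f(0,1),f(1,1))
replace slot 2: 2·((-5)+(-6)) − (-4) = -18 → (-5,-18,-6)
replace slot 1: 2·((-18)+(-6)) − (-5) = -43 → (-43,-18,-6)

-43,-18,-6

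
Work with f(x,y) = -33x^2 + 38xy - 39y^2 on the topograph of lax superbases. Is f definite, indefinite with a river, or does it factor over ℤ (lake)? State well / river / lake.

D = b²−4ac = 38² − 4·(-33)·(-39) = -3704
D < 0 ⇒ definite ⇒ every region one sign ⇒ single well

well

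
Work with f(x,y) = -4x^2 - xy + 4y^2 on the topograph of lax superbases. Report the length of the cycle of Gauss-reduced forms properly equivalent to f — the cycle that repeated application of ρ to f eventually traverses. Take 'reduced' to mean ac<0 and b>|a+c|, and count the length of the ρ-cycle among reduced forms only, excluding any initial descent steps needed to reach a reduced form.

D = 65, ⌊√D⌋ = 8
descent: ρ → (4,1,-4)  [lands on river]
river: ρ → (-4,7,1)
river: ρ → (1,7,-4)
river: ρ → (-4,1,4)
river: ρ → (4,7,-1)
river: ρ → (-1,7,4)
ρ-cycle length = 6 (tail of 1 descent step not counted)

6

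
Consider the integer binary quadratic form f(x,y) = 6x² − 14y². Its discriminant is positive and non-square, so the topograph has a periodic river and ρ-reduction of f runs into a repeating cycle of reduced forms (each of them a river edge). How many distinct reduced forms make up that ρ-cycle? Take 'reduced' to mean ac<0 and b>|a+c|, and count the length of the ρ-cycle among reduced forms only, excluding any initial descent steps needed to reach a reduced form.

D = 336, ⌊√D⌋ = 18
descent: ρ → (-14,0,6)
descent: ρ → (6,12,-8)  [lands on river]
river: ρ → (-8,4,10)
river: ρ → (10,16,-2)
river: ρ → (-2,16,10)
river: ρ → (10,4,-8)
river: ρ → (-8,12,6)
ρ-cycle length = 6 (tail of 2 descent steps not counted)

6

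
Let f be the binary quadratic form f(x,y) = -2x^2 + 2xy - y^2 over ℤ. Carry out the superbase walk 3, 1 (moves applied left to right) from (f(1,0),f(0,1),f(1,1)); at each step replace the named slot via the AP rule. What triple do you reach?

start (-2,-1,-1) = (f(1,0),f(0,1),f(1,1))
replace slot 3: 2·((-2)+(-1)) − (-1) = -5 → (-2,-1,-5)
replace slot 1: 2·((-1)+(-5)) − (-2) = -10 → (-10,-1,-5)

-10,-1,-5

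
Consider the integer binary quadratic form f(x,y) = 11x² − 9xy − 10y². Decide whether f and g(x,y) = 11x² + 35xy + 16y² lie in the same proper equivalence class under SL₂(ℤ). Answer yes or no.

D₁ = 521, D₂ = 521
river cycle of f (length 34): (-10, 9, 11), (11, 13, -8), (-8, 19, 5), (5, 21, -4), (-4, 19, 10), (10, 21, -2), (-2, 19, 20), (20, 21, -1), (-1, 21, 20), (20, 19, -2), … (24 more)
river cycle of g (length 34): (-8, 19, 5), (5, 21, -4), (-4, 19, 10), (10, 21, -2), (-2, 19, 20), (20, 21, -1), (-1, 21, 20), (20, 19, -2), (-2, 21, 10), (10, 19, -4), … (24 more)
cycles coincide ⇒ equivalent

yes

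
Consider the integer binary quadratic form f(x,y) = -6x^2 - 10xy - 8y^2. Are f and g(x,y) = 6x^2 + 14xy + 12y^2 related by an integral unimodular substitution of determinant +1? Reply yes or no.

D₁ = -92, D₂ = -92
f is negative-definite; reduce −f:
−f: translate: b→-2 (≡10 mod 12), so (6,10,8)→(6,-2,4)
−f: flip: (6,-2,4)→(4,2,6)
−f: reduced (well bottom): (4,2,6) with a≤c, −a<b≤a
flip sign back: reduced form of f is (-4,-2,-6)
g: translate: b→2 (≡14 mod 12), so (6,14,12)→(6,2,4)
g: flip: (6,2,4)→(4,-2,6)
g: reduced (well bottom): (4,-2,6) with a≤c, −a<b≤a
reduced forms (-4, -2, -6) vs (4, -2, 6) ⇒ inequivalent

no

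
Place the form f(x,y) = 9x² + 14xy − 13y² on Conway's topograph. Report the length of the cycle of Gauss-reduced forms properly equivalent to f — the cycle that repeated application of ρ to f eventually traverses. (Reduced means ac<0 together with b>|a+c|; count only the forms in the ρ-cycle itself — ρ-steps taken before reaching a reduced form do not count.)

D = 664, ⌊√D⌋ = 25
river: ρ → (-13,12,10)
river: ρ → (10,8,-15)
river: ρ → (-15,22,3)
river: ρ → (3,20,-22)
river: ρ → (-22,24,1)
river: ρ → (1,24,-22)
river: ρ → (-22,20,3)
river: ρ → (3,22,-15)
river: ρ → (-15,8,10)
river: ρ → (10,12,-13)
river: ρ → (-13,14,9)
river: ρ → (9,22,-5)
river: ρ → (-5,18,17)
river: ρ → (17,16,-6)
river: ρ → (-6,20,11)
river: ρ → (11,24,-2)
river: ρ → (-2,24,11)
river: ρ → (11,20,-6)
river: ρ → (-6,16,17)
river: ρ → (17,18,-5)
river: ρ → (-5,22,9)
river: ρ → (9,14,-13)
ρ-cycle length = 22 (tail of 0 descent steps not counted)

22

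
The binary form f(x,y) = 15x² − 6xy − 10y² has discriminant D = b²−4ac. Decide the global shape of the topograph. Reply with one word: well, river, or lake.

D = b²−4ac = (-6)² − 4·15·(-10) = 636
D > 0 non-square ⇒ indefinite ⇒ periodic river

river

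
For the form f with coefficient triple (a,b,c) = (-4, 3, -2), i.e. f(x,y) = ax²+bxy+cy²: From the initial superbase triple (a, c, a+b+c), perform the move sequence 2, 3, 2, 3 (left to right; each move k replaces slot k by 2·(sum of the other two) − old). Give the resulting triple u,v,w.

start (-4,-2,-3) = (f(1,0),f(0,1),f(1,1))
replace slot 2: 2·((-4)+(-3)) − (-2) = -12 → (-4,-12,-3)
replace slot 3: 2·((-4)+(-12)) − (-3) = -29 → (-4,-12,-29)
replace slot 2: 2·((-4)+(-29)) − (-12) = -54 → (-4,-54,-29)
replace slot 3: 2·((-4)+(-54)) − (-29) = -87 → (-4,-54,-87)

-4,-54,-87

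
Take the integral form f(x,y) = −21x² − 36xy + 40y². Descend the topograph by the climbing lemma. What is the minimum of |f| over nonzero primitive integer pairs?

descent: ρ → (40,36,-21)  [lands on river]
river: ρ → (-21,48,28)
river: ρ → (28,64,-5)
river: ρ → (-5,66,15)
river: ρ → (15,54,-29)
river: ρ → (-29,62,7)
river: ρ → (7,64,-20)
river: ρ → (-20,56,19)
river: ρ → (19,58,-17)
river: ρ → (-17,44,40)
closes: descent 1, river 10
min |a| on river = 5

5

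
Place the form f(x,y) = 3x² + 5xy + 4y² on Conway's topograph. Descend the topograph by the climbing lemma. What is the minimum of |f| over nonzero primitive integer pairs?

translate: b→-1 (≡5 mod 6), so (3,5,4)→(3,-1,2)
flip: (3,-1,2)→(2,1,3)
reduced (well bottom): (2,1,3) with a≤c, −a<b≤a
well minimum = a = 2

2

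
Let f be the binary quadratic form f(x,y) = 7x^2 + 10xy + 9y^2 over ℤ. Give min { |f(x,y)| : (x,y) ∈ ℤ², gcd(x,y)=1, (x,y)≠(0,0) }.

translate: b→-4 (≡10 mod 14), so (7,10,9)→(7,-4,6)
flip: (7,-4,6)→(6,4,7)
reduced (well bottom): (6,4,7) with a≤c, −a<b≤a
well minimum = a = 6

6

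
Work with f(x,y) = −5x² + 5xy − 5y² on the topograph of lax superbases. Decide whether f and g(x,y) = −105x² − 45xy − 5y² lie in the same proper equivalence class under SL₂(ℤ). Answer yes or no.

D₁ = -75, D₂ = -75
f is negative-definite; reduce −f:
−f: translate: b→5 (≡-5 mod 10), so (5,-5,5)→(5,5,5)
−f: reduced (well bottom): (5,5,5) with a≤c, −a<b≤a
flip sign back: reduced form of f is (-5,-5,-5)
g is negative-definite; reduce −g:
−g: flip: (105,45,5)→(5,-45,105)
−g: translate: b→5 (≡-45 mod 10), so (5,-45,105)→(5,5,5)
−g: reduced (well bottom): (5,5,5) with a≤c, −a<b≤a
flip sign back: reduced form of g is (-5,-5,-5)
reduced forms (-5, -5, -5) vs (-5, -5, -5) ⇒ equivalent

yes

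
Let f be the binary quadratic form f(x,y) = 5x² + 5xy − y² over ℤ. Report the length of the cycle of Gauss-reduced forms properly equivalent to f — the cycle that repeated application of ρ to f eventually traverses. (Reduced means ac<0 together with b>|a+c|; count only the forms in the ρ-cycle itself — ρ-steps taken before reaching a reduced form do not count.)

D = 45, ⌊√D⌋ = 6
river: ρ → (-1,5,5)
river: ρ → (5,5,-1)
ρ-cycle length = 2 (tail of 0 descent steps not counted)

2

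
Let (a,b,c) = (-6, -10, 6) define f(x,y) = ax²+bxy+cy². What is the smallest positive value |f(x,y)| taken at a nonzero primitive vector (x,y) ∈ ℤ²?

descent: ρ → (6,10,-6)  [lands on river]
river: ρ → (-6,14,2)
river: ρ → (2,14,-6)
river: ρ → (-6,10,6)
river: ρ → (6,14,-2)
river: ρ → (-2,14,6)
closes: descent 1, river 6
min |a| on river = 2

2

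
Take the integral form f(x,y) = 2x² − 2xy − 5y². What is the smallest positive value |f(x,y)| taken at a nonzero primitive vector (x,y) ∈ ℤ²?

descent: ρ → (-5,2,2)
descent: ρ → (2,6,-1)  [lands on river]
river: ρ → (-1,6,2)
closes: descent 2, river 2
min |a| on river = 1

1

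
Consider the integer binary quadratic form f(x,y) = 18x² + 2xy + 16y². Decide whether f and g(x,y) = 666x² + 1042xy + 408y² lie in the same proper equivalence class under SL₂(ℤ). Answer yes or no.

D₁ = -1148, D₂ = -1148
f: flip: (18,2,16)→(16,-2,18)
f: reduced (well bottom): (16,-2,18) with a≤c, −a<b≤a
g: translate: b→-290 (≡1042 mod 1332), so (666,1042,408)→(666,-290,32)
g: flip: (666,-290,32)→(32,290,666)
g: translate: b→-30 (≡290 mod 64), so (32,290,666)→(32,-30,16)
g: flip: (32,-30,16)→(16,30,32)
g: translate: b→-2 (≡30 mod 32), so (16,30,32)→(16,-2,18)
g: reduced (well bottom): (16,-2,18) with a≤c, −a<b≤a
reduced forms (16, -2, 18) vs (16, -2, 18) ⇒ equivalent

yes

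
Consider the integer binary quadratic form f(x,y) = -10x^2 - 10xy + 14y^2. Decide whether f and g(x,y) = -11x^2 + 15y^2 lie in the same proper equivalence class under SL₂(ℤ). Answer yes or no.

D₁ = 660, D₂ = 660
river cycle of f (length 4): (14, 10, -10), (-10, 10, 14), (14, 18, -6), (-6, 18, 14)
river cycle of g (length 6): (-11, 22, 4), (4, 18, -21), (-21, 24, 1), (1, 24, -21), (-21, 18, 4), (4, 22, -11)
cycles differ ⇒ inequivalent

no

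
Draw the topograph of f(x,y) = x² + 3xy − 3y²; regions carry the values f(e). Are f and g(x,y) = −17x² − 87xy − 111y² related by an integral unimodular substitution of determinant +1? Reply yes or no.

D₁ = 21, D₂ = 21
river cycle of f (length 2): (-3, 3, 1), (1, 3, -3)
river cycle of g (length 2): (-3, 3, 1), (1, 3, -3)
cycles coincide ⇒ equivalent

yes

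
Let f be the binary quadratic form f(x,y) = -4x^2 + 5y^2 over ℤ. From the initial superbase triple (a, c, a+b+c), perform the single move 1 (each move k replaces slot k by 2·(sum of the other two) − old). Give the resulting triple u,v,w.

start (-4,5,1) = (f(1,0),f(0,1),f(1,1))
replace slot 1: 2·(5+1) − (-4) = 16 → (16,5,1)

16,5,1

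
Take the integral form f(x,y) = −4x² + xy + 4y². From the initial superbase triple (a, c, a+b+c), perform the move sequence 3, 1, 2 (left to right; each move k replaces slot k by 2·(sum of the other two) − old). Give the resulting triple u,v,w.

start (-4,4,1) = (f(1,0),f(0,1),f(1,1))
replace slot 3: 2·((-4)+4) − 1 = -1 → (-4,4,-1)
replace slot 1: 2·(4+(-1)) − (-4) = 10 → (10,4,-1)
replace slot 2: 2·(10+(-1)) − 4 = 14 → (10,14,-1)

10,14,-1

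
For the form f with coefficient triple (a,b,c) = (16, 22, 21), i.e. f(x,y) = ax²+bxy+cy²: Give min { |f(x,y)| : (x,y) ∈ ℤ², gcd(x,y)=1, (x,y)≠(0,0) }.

translate: b→-10 (≡22 mod 32), so (16,22,21)→(16,-10,15)
flip: (16,-10,15)→(15,10,16)
reduced (well bottom): (15,10,16) with a≤c, −a<b≤a
well minimum = a = 15

15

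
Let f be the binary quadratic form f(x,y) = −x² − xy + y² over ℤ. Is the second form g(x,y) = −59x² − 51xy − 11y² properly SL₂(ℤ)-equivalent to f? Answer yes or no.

D₁ = 5, D₂ = 5
river cycle of f (length 2): (1, 1, -1), (-1, 1, 1)
river cycle of g (length 2): (-1, 1, 1), (1, 1, -1)
cycles coincide ⇒ equivalent

yes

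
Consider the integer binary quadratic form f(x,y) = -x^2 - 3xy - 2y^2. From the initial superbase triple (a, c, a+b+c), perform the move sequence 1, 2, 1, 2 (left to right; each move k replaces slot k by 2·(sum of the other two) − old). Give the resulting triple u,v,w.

start (-1,-2,-6) = (f(1,0),f(0,1),f(1,1))
replace slot 1: 2·((-2)+(-6)) − (-1) = -15 → (-15,-2,-6)
replace slot 2: 2·((-15)+(-6)) − (-2) = -40 → (-15,-40,-6)
replace slot 1: 2·((-40)+(-6)) − (-15) = -77 → (-77,-40,-6)
replace slot 2: 2·((-77)+(-6)) − (-40) = -126 → (-77,-126,-6)

-77,-126,-6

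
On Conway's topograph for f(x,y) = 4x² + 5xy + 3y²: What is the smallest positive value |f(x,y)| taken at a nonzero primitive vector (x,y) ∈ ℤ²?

translate: b→-3 (≡5 mod 8), so (4,5,3)→(4,-3,2)
flip: (4,-3,2)→(2,3,4)
translate: b→-1 (≡3 mod 4), so (2,3,4)→(2,-1,3)
reduced (well bottom): (2,-1,3) with a≤c, −a<b≤a
well minimum = a = 2

2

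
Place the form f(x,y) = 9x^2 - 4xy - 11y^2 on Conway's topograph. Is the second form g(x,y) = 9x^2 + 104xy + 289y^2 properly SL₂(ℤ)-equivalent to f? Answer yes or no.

D₁ = 412, D₂ = 412
river cycle of f (length 12): (-11, 4, 9), (9, 14, -6), (-6, 10, 13), (13, 16, -3), (-3, 20, 1), (1, 20, -3), (-3, 16, 13), (13, 10, -6), (-6, 14, 9), (9, 4, -11), … (2 more)
river cycle of g (length 12): (9, 14, -6), (-6, 10, 13), (13, 16, -3), (-3, 20, 1), (1, 20, -3), (-3, 16, 13), (13, 10, -6), (-6, 14, 9), (9, 4, -11), (-11, 18, 2), … (2 more)
cycles coincide ⇒ equivalent

yes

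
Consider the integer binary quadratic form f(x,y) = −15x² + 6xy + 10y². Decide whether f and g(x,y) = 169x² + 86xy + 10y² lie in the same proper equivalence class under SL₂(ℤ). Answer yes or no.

D₁ = 636, D₂ = 636
river cycle of f (length 10): (10, 14, -11), (-11, 8, 13), (13, 18, -6), (-6, 18, 13), (13, 8, -11), (-11, 14, 10), (10, 6, -15), (-15, 24, 1), (1, 24, -15), (-15, 6, 10)
river cycle of g (length 10): (10, 14, -11), (-11, 8, 13), (13, 18, -6), (-6, 18, 13), (13, 8, -11), (-11, 14, 10), (10, 6, -15), (-15, 24, 1), (1, 24, -15), (-15, 6, 10)
cycles coincide ⇒ equivalent

yes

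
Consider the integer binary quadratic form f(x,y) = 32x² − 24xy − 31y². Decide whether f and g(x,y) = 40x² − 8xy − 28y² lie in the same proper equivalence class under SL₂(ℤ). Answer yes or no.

D₁ = 4544, D₂ = 4544
river cycle of f (length 16): (-31, 24, 32), (32, 40, -23), (-23, 52, 20), (20, 28, -47), (-47, 66, 1), (1, 66, -47), (-47, 28, 20), (20, 52, -23), (-23, 40, 32), (32, 24, -31), … (6 more)
river cycle of g (length 8): (-28, 64, 4), (4, 64, -28), (-28, 48, 20), (20, 32, -44), (-44, 56, 8), (8, 56, -44), (-44, 32, 20), (20, 48, -28)
cycles differ ⇒ inequivalent

no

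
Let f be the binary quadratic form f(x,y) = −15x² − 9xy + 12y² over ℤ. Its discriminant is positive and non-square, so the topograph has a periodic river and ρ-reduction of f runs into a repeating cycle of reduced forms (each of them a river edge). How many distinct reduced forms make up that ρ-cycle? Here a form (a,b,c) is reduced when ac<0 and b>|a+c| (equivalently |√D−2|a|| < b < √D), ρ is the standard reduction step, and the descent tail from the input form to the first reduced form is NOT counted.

D = 801, ⌊√D⌋ = 28
descent: ρ → (12,9,-15)  [lands on river]
river: ρ → (-15,21,6)
river: ρ → (6,27,-3)
river: ρ → (-3,27,6)
river: ρ → (6,21,-15)
river: ρ → (-15,9,12)
river: ρ → (12,15,-12)
river: ρ → (-12,9,15)
river: ρ → (15,21,-6)
river: ρ → (-6,27,3)
river: ρ → (3,27,-6)
river: ρ → (-6,21,15)
river: ρ → (15,9,-12)
river: ρ → (-12,15,12)
ρ-cycle length = 14 (tail of 1 descent step not counted)

14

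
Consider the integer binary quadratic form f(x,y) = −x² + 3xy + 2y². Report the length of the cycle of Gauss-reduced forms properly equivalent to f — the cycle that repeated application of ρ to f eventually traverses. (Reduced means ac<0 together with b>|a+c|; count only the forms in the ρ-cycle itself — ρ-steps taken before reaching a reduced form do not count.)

D = 17, ⌊√D⌋ = 4
river: ρ → (2,1,-2)
river: ρ → (-2,3,1)
river: ρ → (1,3,-2)
river: ρ → (-2,1,2)
river: ρ → (2,3,-1)
river: ρ → (-1,3,2)
ρ-cycle length = 6 (tail of 0 descent steps not counted)

6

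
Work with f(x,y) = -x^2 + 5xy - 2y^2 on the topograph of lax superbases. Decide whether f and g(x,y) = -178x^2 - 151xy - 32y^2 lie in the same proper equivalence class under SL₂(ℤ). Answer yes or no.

D₁ = 17, D₂ = 17
river cycle of f (length 6): (-2, 3, 1), (1, 3, -2), (-2, 1, 2), (2, 3, -1), (-1, 3, 2), (2, 1, -2)
river cycle of g (length 6): (1, 3, -2), (-2, 1, 2), (2, 3, -1), (-1, 3, 2), (2, 1, -2), (-2, 3, 1)
cycles coincide ⇒ equivalent

yes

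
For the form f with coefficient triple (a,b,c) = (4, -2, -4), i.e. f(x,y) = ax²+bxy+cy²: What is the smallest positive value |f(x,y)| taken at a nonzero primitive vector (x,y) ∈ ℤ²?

descent: ρ → (-4,2,4)  [lands on river]
river: ρ → (4,6,-2)
river: ρ → (-2,6,4)
river: ρ → (4,2,-4)
river: ρ → (-4,6,2)
river: ρ → (2,6,-4)
closes: descent 1, river 6
min |a| on river = 2

2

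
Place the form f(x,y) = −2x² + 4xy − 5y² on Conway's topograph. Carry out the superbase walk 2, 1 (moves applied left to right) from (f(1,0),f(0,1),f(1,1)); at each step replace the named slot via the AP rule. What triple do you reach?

start (-2,-5,-3) = (f(1,0),f(0,1),f(1,1))
replace slot 2: 2·((-2)+(-3)) − (-5) = -5 → (-2,-5,-3)
replace slot 1: 2·((-5)+(-3)) − (-2) = -14 → (-14,-5,-3)

-14,-5,-3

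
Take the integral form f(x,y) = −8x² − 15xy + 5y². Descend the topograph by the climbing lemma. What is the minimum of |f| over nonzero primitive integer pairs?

descent: ρ → (5,15,-8)  [lands on river]
river: ρ → (-8,17,3)
river: ρ → (3,19,-2)
river: ρ → (-2,17,12)
river: ρ → (12,7,-7)
river: ρ → (-7,7,12)
river: ρ → (12,17,-2)
river: ρ → (-2,19,3)
river: ρ → (3,17,-8)
river: ρ → (-8,15,5)
closes: descent 1, river 10
min |a| on river = 2

2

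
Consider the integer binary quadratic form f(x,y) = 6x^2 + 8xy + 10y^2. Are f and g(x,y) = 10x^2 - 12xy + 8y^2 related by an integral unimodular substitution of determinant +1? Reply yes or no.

D₁ = -176, D₂ = -176
f: translate: b→-4 (≡8 mod 12), so (6,8,10)→(6,-4,8)
f: reduced (well bottom): (6,-4,8) with a≤c, −a<b≤a
g: translate: b→8 (≡-12 mod 20), so (10,-12,8)→(10,8,6)
g: flip: (10,8,6)→(6,-8,10)
g: translate: b→4 (≡-8 mod 12), so (6,-8,10)→(6,4,8)
g: reduced (well bottom): (6,4,8) with a≤c, −a<b≤a
reduced forms (6, -4, 8) vs (6, 4, 8) ⇒ inequivalent

no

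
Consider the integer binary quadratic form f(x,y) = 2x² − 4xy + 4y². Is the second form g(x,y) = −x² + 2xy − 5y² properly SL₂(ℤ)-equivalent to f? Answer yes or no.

D₁ = -16, D₂ = -16
f: translate: b→0 (≡-4 mod 4), so (2,-4,4)→(2,0,2)
f: reduced (well bottom): (2,0,2) with a≤c, −a<b≤a
g is negative-definite; reduce −g:
−g: translate: b→0 (≡-2 mod 2), so (1,-2,5)→(1,0,4)
−g: reduced (well bottom): (1,0,4) with a≤c, −a<b≤a
flip sign back: reduced form of g is (-1,0,-4)
reduced forms (2, 0, 2) vs (-1, 0, -4) ⇒ inequivalent

no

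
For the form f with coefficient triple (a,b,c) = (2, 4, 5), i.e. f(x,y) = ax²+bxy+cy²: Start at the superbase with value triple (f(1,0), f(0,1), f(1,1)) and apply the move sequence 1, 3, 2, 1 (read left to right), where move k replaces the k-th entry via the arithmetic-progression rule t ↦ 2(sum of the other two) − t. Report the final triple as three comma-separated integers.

start (2,5,11) = (f(1,0),f(0,1),f(1,1))
replace slot 1: 2·(5+11) − 2 = 30 → (30,5,11)
replace slot 3: 2·(30+5) − 11 = 59 → (30,5,59)
replace slot 2: 2·(30+59) − 5 = 173 → (30,173,59)
replace slot 1: 2·(173+59) − 30 = 434 → (434,173,59)

434,173,59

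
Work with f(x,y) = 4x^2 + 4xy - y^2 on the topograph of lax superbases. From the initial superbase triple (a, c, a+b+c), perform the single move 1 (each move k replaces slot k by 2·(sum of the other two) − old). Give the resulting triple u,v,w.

start (4,-1,7) = (f(1,0),f(0,1),f(1,1))
replace slot 1: 2·((-1)+7) − 4 = 8 → (8,-1,7)

8,-1,7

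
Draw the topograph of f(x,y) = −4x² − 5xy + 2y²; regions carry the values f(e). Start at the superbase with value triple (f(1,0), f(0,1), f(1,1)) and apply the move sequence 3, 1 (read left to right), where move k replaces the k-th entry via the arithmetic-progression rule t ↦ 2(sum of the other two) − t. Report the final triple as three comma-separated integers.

start (-4,2,-7) = (f(1,0),f(0,1),f(1,1))
replace slot 3: 2·((-4)+2) − (-7) = 3 → (-4,2,3)
replace slot 1: 2·(2+3) − (-4) = 14 → (14,2,3)

14,2,3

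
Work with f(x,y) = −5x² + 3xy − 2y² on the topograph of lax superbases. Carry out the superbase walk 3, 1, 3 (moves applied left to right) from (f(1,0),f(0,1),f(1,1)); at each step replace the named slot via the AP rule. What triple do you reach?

start (-5,-2,-4) = (f(1,0),f(0,1),f(1,1))
replace slot 3: 2·((-5)+(-2)) − (-4) = -10 → (-5,-2,-10)
replace slot 1: 2·((-2)+(-10)) − (-5) = -19 → (-19,-2,-10)
replace slot 3: 2·((-19)+(-2)) − (-10) = -32 → (-19,-2,-32)

-19,-2,-32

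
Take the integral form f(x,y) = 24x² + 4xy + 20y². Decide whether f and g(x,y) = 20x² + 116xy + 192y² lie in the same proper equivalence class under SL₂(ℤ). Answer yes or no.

D₁ = -1904, D₂ = -1904
f: flip: (24,4,20)→(20,-4,24)
f: reduced (well bottom): (20,-4,24) with a≤c, −a<b≤a
g: translate: b→-4 (≡116 mod 40), so (20,116,192)→(20,-4,24)
g: reduced (well bottom): (20,-4,24) with a≤c, −a<b≤a
reduced forms (20, -4, 24) vs (20, -4, 24) ⇒ equivalent

yes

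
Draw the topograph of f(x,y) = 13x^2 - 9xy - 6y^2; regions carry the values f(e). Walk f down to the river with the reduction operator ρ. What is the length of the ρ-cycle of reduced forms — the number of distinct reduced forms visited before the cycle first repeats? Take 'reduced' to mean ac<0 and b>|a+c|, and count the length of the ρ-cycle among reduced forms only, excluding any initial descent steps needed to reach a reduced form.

D = 393, ⌊√D⌋ = 19
descent: ρ → (-6,9,13)  [lands on river]
river: ρ → (13,17,-2)
river: ρ → (-2,19,4)
river: ρ → (4,13,-14)
river: ρ → (-14,15,3)
river: ρ → (3,15,-14)
river: ρ → (-14,13,4)
river: ρ → (4,19,-2)
river: ρ → (-2,17,13)
river: ρ → (13,9,-6)
river: ρ → (-6,15,7)
river: ρ → (7,13,-8)
river: ρ → (-8,19,1)
river: ρ → (1,19,-8)
river: ρ → (-8,13,7)
river: ρ → (7,15,-6)
ρ-cycle length = 16 (tail of 1 descent step not counted)

16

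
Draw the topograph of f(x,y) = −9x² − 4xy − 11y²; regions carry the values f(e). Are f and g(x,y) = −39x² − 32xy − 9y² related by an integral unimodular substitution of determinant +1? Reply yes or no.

D₁ = -380, D₂ = -380
f is negative-definite; reduce −f:
−f: reduced (well bottom): (9,4,11) with a≤c, −a<b≤a
flip sign back: reduced form of f is (-9,-4,-11)
g is negative-definite; reduce −g:
−g: flip: (39,32,9)→(9,-32,39)
−g: translate: b→4 (≡-32 mod 18), so (9,-32,39)→(9,4,11)
−g: reduced (well bottom): (9,4,11) with a≤c, −a<b≤a
flip sign back: reduced form of g is (-9,-4,-11)
reduced forms (-9, -4, -11) vs (-9, -4, -11) ⇒ equivalent

yes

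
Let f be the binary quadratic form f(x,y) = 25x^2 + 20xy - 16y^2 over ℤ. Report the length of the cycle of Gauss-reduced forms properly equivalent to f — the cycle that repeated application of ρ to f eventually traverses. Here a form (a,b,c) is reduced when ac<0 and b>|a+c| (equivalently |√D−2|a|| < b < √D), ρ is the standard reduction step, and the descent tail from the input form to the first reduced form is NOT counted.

D = 2000, ⌊√D⌋ = 44
river: ρ → (-16,44,1)
river: ρ → (1,44,-16)
river: ρ → (-16,20,25)
river: ρ → (25,30,-11)
river: ρ → (-11,36,16)
river: ρ → (16,28,-19)
river: ρ → (-19,10,25)
river: ρ → (25,40,-4)
river: ρ → (-4,40,25)
river: ρ → (25,10,-19)
river: ρ → (-19,28,16)
river: ρ → (16,36,-11)
river: ρ → (-11,30,25)
river: ρ → (25,20,-16)
ρ-cycle length = 14 (tail of 0 descent steps not counted)

14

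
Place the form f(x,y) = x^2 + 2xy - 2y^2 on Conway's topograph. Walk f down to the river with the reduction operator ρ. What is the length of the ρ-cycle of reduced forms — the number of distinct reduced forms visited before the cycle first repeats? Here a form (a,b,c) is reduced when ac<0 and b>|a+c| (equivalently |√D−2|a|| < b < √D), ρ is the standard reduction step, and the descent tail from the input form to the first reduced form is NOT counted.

D = 12, ⌊√D⌋ = 3
river: ρ → (-2,2,1)
river: ρ → (1,2,-2)
ρ-cycle length = 2 (tail of 0 descent steps not counted)

2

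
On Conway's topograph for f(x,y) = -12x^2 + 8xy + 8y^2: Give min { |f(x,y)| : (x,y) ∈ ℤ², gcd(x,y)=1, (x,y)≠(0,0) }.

river: ρ → (8,8,-12)
river: ρ → (-12,16,4)
river: ρ → (4,16,-12)
river: ρ → (-12,8,8)
closes: descent 0, river 4
min |a| on river = 4

4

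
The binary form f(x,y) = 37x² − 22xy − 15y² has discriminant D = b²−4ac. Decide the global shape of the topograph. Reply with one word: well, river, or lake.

D = b²−4ac = (-22)² − 4·37·(-15) = 2704
D = 52² is a perfect square ⇒ form factors over ℤ ⇒ lakes

lake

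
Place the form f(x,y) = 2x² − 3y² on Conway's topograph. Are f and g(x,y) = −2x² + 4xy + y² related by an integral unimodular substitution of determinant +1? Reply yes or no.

D₁ = 24, D₂ = 24
river cycle of f (length 2): (2, 4, -1), (-1, 4, 2)
river cycle of g (length 2): (1, 4, -2), (-2, 4, 1)
cycles differ ⇒ inequivalent

no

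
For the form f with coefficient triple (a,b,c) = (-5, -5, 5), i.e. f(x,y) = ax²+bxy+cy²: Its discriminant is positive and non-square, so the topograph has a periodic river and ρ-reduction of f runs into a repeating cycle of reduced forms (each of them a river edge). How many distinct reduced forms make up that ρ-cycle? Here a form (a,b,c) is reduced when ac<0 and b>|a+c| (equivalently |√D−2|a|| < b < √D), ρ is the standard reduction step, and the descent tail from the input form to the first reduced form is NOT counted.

D = 125, ⌊√D⌋ = 11
descent: ρ → (5,5,-5)  [lands on river]
river: ρ → (-5,5,5)
ρ-cycle length = 2 (tail of 1 descent step not counted)

2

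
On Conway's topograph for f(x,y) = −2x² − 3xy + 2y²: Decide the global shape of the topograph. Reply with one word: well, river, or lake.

D = b²−4ac = (-3)² − 4·(-2)·2 = 25
D = 5² is a perfect square ⇒ form factors over ℤ ⇒ lakes

lake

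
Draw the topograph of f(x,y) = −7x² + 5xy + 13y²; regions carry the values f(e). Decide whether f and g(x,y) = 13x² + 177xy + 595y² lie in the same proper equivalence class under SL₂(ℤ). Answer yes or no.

D₁ = 389, D₂ = 389
river cycle of f (length 14): (-7, 19, 1), (1, 19, -7), (-7, 9, 11), (11, 13, -5), (-5, 17, 5), (5, 13, -11), (-11, 9, 7), (7, 19, -1), (-1, 19, 7), (7, 9, -11), … (4 more)
river cycle of g (length 14): (-7, 19, 1), (1, 19, -7), (-7, 9, 11), (11, 13, -5), (-5, 17, 5), (5, 13, -11), (-11, 9, 7), (7, 19, -1), (-1, 19, 7), (7, 9, -11), … (4 more)
cycles coincide ⇒ equivalent

yes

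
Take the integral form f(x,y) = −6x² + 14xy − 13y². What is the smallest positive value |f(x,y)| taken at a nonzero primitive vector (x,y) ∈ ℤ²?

translate: b→-2 (≡-14 mod 12), so (6,-14,13)→(6,-2,5)
flip: (6,-2,5)→(5,2,6)
reduced (well bottom): (5,2,6) with a≤c, −a<b≤a
well minimum |f| = |-5| = 5 (negative-definite)

5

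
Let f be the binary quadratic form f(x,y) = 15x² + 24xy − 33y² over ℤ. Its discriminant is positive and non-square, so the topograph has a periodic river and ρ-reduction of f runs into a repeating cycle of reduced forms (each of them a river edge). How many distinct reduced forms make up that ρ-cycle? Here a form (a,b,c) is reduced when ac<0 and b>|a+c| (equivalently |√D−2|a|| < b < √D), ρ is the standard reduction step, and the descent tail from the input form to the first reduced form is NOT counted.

D = 2556, ⌊√D⌋ = 50
river: ρ → (-33,42,6)
river: ρ → (6,42,-33)
river: ρ → (-33,24,15)
river: ρ → (15,36,-21)
river: ρ → (-21,48,3)
river: ρ → (3,48,-21)
river: ρ → (-21,36,15)
river: ρ → (15,24,-33)
ρ-cycle length = 8 (tail of 0 descent steps not counted)

8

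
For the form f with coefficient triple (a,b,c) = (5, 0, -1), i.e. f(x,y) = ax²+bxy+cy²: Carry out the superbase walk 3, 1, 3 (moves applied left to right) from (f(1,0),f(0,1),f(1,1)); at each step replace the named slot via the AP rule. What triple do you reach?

start (5,-1,4) = (f(1,0),f(0,1),f(1,1))
replace slot 3: 2·(5+(-1)) − 4 = 4 → (5,-1,4)
replace slot 1: 2·((-1)+4) − 5 = 1 → (1,-1,4)
replace slot 3: 2·(1+(-1)) − 4 = -4 → (1,-1,-4)

1,-1,-4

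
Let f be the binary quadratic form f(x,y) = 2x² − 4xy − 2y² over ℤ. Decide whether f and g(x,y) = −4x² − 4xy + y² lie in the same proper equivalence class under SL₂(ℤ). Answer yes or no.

D₁ = 32, D₂ = 32
river cycle of f (length 2): (-2, 4, 2), (2, 4, -2)
river cycle of g (length 2): (1, 4, -4), (-4, 4, 1)
cycles differ ⇒ inequivalent

no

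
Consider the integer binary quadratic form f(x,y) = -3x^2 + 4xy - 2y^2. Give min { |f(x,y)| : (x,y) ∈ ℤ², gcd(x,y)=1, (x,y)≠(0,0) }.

translate: b→2 (≡-4 mod 6), so (3,-4,2)→(3,2,1)
flip: (3,2,1)→(1,-2,3)
translate: b→0 (≡-2 mod 2), so (1,-2,3)→(1,0,2)
reduced (well bottom): (1,0,2) with a≤c, −a<b≤a
well minimum |f| = |-1| = 1 (negative-definite)

1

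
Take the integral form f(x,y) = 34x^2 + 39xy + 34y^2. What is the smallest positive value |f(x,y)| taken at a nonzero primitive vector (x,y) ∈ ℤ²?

translate: b→-29 (≡39 mod 68), so (34,39,34)→(34,-29,29)
flip: (34,-29,29)→(29,29,34)
reduced (well bottom): (29,29,34) with a≤c, −a<b≤a
well minimum = a = 29

29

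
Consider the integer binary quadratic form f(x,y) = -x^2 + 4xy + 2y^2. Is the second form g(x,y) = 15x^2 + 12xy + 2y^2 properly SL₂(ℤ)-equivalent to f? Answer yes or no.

D₁ = 24, D₂ = 24
river cycle of f (length 2): (2, 4, -1), (-1, 4, 2)
river cycle of g (length 2): (2, 4, -1), (-1, 4, 2)
cycles coincide ⇒ equivalent

yes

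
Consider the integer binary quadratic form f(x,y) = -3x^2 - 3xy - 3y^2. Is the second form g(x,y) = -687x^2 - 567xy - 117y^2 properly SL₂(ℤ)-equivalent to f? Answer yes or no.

D₁ = -27, D₂ = -27
f is negative-definite; reduce −f:
−f: reduced (well bottom): (3,3,3) with a≤c, −a<b≤a
flip sign back: reduced form of f is (-3,-3,-3)
g is negative-definite; reduce −g:
−g: flip: (687,567,117)→(117,-567,687)
−g: translate: b→-99 (≡-567 mod 234), so (117,-567,687)→(117,-99,21)
−g: flip: (117,-99,21)→(21,99,117)
−g: translate: b→15 (≡99 mod 42), so (21,99,117)→(21,15,3)
−g: flip: (21,15,3)→(3,-15,21)
−g: translate: b→3 (≡-15 mod 6), so (3,-15,21)→(3,3,3)
−g: reduced (well bottom): (3,3,3) with a≤c, −a<b≤a
flip sign back: reduced form of g is (-3,-3,-3)
reduced forms (-3, -3, -3) vs (-3, -3, -3) ⇒ equivalent

yes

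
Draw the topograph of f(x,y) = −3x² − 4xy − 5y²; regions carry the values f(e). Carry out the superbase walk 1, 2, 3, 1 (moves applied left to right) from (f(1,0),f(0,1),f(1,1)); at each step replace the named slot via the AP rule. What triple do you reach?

start (-3,-5,-12) = (f(1,0),f(0,1),f(1,1))
replace slot 1: 2·((-5)+(-12)) − (-3) = -31 → (-31,-5,-12)
replace slot 2: 2·((-31)+(-12)) − (-5) = -81 → (-31,-81,-12)
replace slot 3: 2·((-31)+(-81)) − (-12) = -212 → (-31,-81,-212)
replace slot 1: 2·((-81)+(-212)) − (-31) = -555 → (-555,-81,-212)

-555,-81,-212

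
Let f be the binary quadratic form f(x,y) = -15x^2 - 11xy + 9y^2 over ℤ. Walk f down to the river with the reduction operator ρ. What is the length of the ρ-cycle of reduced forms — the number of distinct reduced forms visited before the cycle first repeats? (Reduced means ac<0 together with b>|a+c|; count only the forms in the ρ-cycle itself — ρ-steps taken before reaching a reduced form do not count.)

D = 661, ⌊√D⌋ = 25
descent: ρ → (9,11,-15)  [lands on river]
river: ρ → (-15,19,5)
river: ρ → (5,21,-11)
river: ρ → (-11,23,3)
river: ρ → (3,25,-3)
river: ρ → (-3,23,11)
river: ρ → (11,21,-5)
river: ρ → (-5,19,15)
river: ρ → (15,11,-9)
river: ρ → (-9,25,1)
river: ρ → (1,25,-9)
river: ρ → (-9,11,15)
river: ρ → (15,19,-5)
river: ρ → (-5,21,11)
river: ρ → (11,23,-3)
river: ρ → (-3,25,3)
river: ρ → (3,23,-11)
river: ρ → (-11,21,5)
river: ρ → (5,19,-15)
river: ρ → (-15,11,9)
river: ρ → (9,25,-1)
river: ρ → (-1,25,9)
ρ-cycle length = 22 (tail of 1 descent step not counted)

22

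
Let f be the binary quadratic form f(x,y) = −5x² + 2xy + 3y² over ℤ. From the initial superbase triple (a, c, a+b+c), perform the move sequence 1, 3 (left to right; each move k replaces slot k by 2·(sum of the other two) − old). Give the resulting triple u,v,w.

start (-5,3,0) = (f(1,0),f(0,1),f(1,1))
replace slot 1: 2·(3+0) − (-5) = 11 → (11,3,0)
replace slot 3: 2·(11+3) − 0 = 28 → (11,3,28)

11,3,28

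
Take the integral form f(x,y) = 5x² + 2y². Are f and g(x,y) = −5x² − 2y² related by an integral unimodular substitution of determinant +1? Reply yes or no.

D₁ = -40, D₂ = -40
f: flip: (5,0,2)→(2,0,5)
f: reduced (well bottom): (2,0,5) with a≤c, −a<b≤a
g is negative-definite; reduce −g:
−g: flip: (5,0,2)→(2,0,5)
−g: reduced (well bottom): (2,0,5) with a≤c, −a<b≤a
flip sign back: reduced form of g is (-2,0,-5)
reduced forms (2, 0, 5) vs (-2, 0, -5) ⇒ inequivalent

no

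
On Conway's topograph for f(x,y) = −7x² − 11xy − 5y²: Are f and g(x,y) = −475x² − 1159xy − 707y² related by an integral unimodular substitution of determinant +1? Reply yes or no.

D₁ = -19, D₂ = -19
f is negative-definite; reduce −f:
−f: translate: b→-3 (≡11 mod 14), so (7,11,5)→(7,-3,1)
−f: flip: (7,-3,1)→(1,3,7)
−f: translate: b→1 (≡3 mod 2), so (1,3,7)→(1,1,5)
−f: reduced (well bottom): (1,1,5) with a≤c, −a<b≤a
flip sign back: reduced form of f is (-1,-1,-5)
g is negative-definite; reduce −g:
−g: translate: b→209 (≡1159 mod 950), so (475,1159,707)→(475,209,23)
−g: flip: (475,209,23)→(23,-209,475)
−g: translate: b→21 (≡-209 mod 46), so (23,-209,475)→(23,21,5)
−g: flip: (23,21,5)→(5,-21,23)
−g: translate: b→-1 (≡-21 mod 10), so (5,-21,23)→(5,-1,1)
−g: flip: (5,-1,1)→(1,1,5)
−g: reduced (well bottom): (1,1,5) with a≤c, −a<b≤a
flip sign back: reduced form of g is (-1,-1,-5)
reduced forms (-1, -1, -5) vs (-1, -1, -5) ⇒ equivalent

yes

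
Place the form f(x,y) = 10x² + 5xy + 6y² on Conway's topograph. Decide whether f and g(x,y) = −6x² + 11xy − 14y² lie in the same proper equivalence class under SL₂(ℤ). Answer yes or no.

D₁ = -215, D₂ = -215
f: flip: (10,5,6)→(6,-5,10)
f: reduced (well bottom): (6,-5,10) with a≤c, −a<b≤a
g is negative-definite; reduce −g:
−g: translate: b→1 (≡-11 mod 12), so (6,-11,14)→(6,1,9)
−g: reduced (well bottom): (6,1,9) with a≤c, −a<b≤a
flip sign back: reduced form of g is (-6,-1,-9)
reduced forms (6, -5, 10) vs (-6, -1, -9) ⇒ inequivalent

no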